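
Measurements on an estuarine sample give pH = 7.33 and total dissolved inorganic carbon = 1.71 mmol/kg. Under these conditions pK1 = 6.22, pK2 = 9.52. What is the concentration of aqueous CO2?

α₀ = 1 / (1 + K1/[H⁺] + K1K2/[H⁺]²) = 1 / (1 + 10^+1.11 + 10^-1.08)
   = 1 / (1 + 12.882 + 0.083176) = 1/13.966 = 0.07160
[CO2*] = α₀ × DIC = 0.07160 × 1.71 = 0.122 mmol/kg

[CO2*] = 0.122 mmol/kg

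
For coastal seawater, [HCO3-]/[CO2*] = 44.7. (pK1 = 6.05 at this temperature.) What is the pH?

pH = 7.70

From K1 = [H⁺][HCO3-]/[CO2*]:  pH = pK1 + log₁₀([HCO3-]/[CO2*])
log₁₀(44.7) = +1.650
pH = 6.05 + (+1.650) = 7.70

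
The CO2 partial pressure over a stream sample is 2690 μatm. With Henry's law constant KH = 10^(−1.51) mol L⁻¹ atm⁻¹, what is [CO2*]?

[CO2*] = 83.1 μmol/L

KH = 10^(−1.51) = 3.090×10^-2 mol L⁻¹ atm⁻¹
[CO2*] = KH · pCO2 = 3.090×10^-2 × 2690×10^-6 atm = 8.31×10^-5 mol/L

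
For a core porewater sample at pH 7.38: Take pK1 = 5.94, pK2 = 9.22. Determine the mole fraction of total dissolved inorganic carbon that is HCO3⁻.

α₁ = 1 / (1 + [H⁺]/K1 + K2/[H⁺]) = 1 / (1 + 10^-1.44 + 10^-1.84)
   = 1 / (1 + 0.036308 + 0.014454) = 1/1.0508 = 0.9517

α₁ = 0.952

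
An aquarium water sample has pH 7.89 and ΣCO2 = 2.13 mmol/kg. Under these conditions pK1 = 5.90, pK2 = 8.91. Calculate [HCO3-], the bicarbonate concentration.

[HCO3⁻] = 1.93 mmol/kg

α₁ = 1 / (1 + [H⁺]/K1 + K2/[H⁺]) = 1 / (1 + 10^-1.99 + 10^-1.02)
   = 1 / (1 + 0.010233 + 0.095499) = 1/1.1057 = 0.9044
[HCO3⁻] = α₁ × DIC = 0.9044 × 2.13 = 1.93 mmol/kg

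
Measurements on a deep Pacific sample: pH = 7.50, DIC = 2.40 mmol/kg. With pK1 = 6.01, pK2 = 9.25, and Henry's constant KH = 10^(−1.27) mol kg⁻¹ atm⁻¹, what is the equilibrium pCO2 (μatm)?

pCO2 = 1380 μatm

α₀ = 1 / (1 + K1/[H⁺] + K1K2/[H⁺]²) = 1 / (1 + 10^+1.49 + 10^-0.26)
   = 1 / (1 + 30.903 + 0.54954) = 1/32.452 = 0.03081
[CO2*] = α₀ × DIC = 0.03081 × 2.40 = 0.07395 mmol/kg
pCO2 = [CO2*]/KH = 7.395×10^-5 / 5.370×10^-2 = 1380 μatm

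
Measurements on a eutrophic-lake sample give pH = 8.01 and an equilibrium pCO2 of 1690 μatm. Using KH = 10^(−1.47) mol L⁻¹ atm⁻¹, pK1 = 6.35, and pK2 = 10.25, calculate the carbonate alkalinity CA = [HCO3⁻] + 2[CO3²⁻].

[CO2*] = KH · pCO2 = 10^(−1.47) × 1690×10^-6 = 5.726×10^-5 mol/L
α₀ = 1/(1 + K1/[H⁺] + K1K2/[H⁺]²) = 1/(1 + 10^+1.66 + 10^-0.58) = 0.02129
DIC = [CO2*]/α₀ = 5.726×10^-5 / 0.02129 = 2.690 mmol/L
CA = (α₁ + 2α₂)·DIC = (0.9731 + 2×0.005600) × 2.690 = 2.65 mmol/L

CA = 2.65 mmol/L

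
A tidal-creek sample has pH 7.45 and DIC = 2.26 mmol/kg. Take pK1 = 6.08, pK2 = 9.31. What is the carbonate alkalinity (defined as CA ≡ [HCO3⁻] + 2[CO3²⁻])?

CA = [HCO3⁻] + 2[CO3²⁻] = (α₁ + 2α₂)·DIC
At pH 7.45: [H⁺]/K1 = 10^-1.37 = 0.042658, K2/[H⁺] = 10^-1.86 = 0.013804
α₁ = 1/(1 + 0.042658 + 0.013804) = 1/1.0565 = 0.9466; α₂ = α₁·K2/[H⁺] = 0.01307
α₁ + 2α₂ = 0.9727
CA = 0.9727 × 2.26 = 2.20 mmol/kg

CA = 2.20 mmol/kg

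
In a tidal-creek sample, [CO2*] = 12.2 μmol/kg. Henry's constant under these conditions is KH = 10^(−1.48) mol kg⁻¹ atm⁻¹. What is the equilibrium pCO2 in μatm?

pCO2 = 368 μatm

KH = 10^(−1.48) = 3.311×10^-2 mol kg⁻¹ atm⁻¹
pCO2 = [CO2*]/KH = 12.2×10^-6 / 3.311×10^-2 = 3.68×10^-4 atm = 368 μatm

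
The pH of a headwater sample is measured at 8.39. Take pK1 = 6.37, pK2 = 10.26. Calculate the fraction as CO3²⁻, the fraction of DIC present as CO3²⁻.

α₂ = 0.0132

α₂ = 1 / (1 + [H⁺]/K2 + [H⁺]²/(K1K2)) = 1 / (1 + 10^+1.87 + 10^-0.15)
   = 1 / (1 + 74.131 + 0.70795) = 1/75.839 = 0.01319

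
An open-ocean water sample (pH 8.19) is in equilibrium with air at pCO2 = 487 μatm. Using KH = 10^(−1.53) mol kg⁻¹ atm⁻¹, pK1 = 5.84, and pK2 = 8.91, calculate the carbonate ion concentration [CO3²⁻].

[CO2*] = KH · pCO2 = 10^(−1.53) × 487×10^-6 = 1.437×10^-5 mol/kg
α₀ = 1/(1 + K1/[H⁺] + K1K2/[H⁺]²) = 1/(1 + 10^+2.35 + 10^+1.63) = 0.003738
DIC = [CO2*]/α₀ = 1.437×10^-5 / 0.003738 = 3.845 mmol/kg
[CO3²⁻] = α₂·DIC; α₂ = 0.1595, so [CO3²⁻] = 0.1595 × 3.845 = 0.613 mmol/kg

[CO3²⁻] = 0.613 mmol/kg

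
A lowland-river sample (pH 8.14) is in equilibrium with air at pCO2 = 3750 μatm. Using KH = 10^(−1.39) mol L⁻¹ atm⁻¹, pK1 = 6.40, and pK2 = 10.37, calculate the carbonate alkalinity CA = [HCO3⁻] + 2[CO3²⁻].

[CO2*] = KH · pCO2 = 10^(−1.39) × 3750×10^-6 = 1.528×10^-4 mol/L
α₀ = 1/(1 + K1/[H⁺] + K1K2/[H⁺]²) = 1/(1 + 10^+1.74 + 10^-0.49) = 0.01777
DIC = [CO2*]/α₀ = 1.528×10^-4 / 0.01777 = 8.597 mmol/L
CA = (α₁ + 2α₂)·DIC = (0.9765 + 2×0.005750) × 8.597 = 8.49 mmol/L

CA = 8.49 mmol/L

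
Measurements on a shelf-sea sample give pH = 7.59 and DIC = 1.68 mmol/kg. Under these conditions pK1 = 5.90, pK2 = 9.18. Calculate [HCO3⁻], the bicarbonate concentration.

α₁ = 1 / (1 + [H⁺]/K1 + K2/[H⁺]) = 1 / (1 + 10^-1.69 + 10^-1.59)
   = 1 / (1 + 0.020417 + 0.025704) = 1/1.0461 = 0.9559
[HCO3⁻] = α₁ × DIC = 0.9559 × 1.68 = 1.61 mmol/kg

[HCO3⁻] = 1.61 mmol/kg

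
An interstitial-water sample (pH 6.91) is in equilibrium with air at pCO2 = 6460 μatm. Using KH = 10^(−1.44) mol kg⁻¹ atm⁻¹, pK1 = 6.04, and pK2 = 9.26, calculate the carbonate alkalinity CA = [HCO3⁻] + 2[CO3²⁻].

[CO2*] = KH · pCO2 = 10^(−1.44) × 6460×10^-6 = 2.345×10^-4 mol/kg
α₀ = 1/(1 + K1/[H⁺] + K1K2/[H⁺]²) = 1/(1 + 10^+0.87 + 10^-1.48) = 0.1184
DIC = [CO2*]/α₀ = 2.345×10^-4 / 0.1184 = 1.981 mmol/kg
CA = (α₁ + 2α₂)·DIC = (0.8777 + 2×0.003920) × 1.981 = 1.75 mmol/kg

CA = 1.75 mmol/kg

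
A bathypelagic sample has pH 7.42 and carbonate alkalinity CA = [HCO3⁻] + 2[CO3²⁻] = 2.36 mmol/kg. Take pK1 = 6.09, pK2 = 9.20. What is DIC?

DIC = 2.43 mmol/kg

CA = [HCO3⁻] + 2[CO3²⁻] = (α₁ + 2α₂)·DIC
At pH 7.42: [H⁺]/K1 = 10^-1.33 = 0.046774, K2/[H⁺] = 10^-1.78 = 0.016596
α₁ = 1/(1 + 0.046774 + 0.016596) = 1/1.0634 = 0.9404; α₂ = α₁·K2/[H⁺] = 0.01561
α₁ + 2α₂ = 0.9716
DIC = CA / (α₁ + 2α₂) = 2.36 / 0.9716 = 2.43 mmol/kg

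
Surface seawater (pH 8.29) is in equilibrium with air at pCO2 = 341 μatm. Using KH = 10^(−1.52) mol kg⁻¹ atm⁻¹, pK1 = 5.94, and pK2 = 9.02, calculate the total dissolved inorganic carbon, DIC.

DIC = 2.75 mmol/kg

[CO2*] = KH · pCO2 = 10^(−1.52) × 341×10^-6 = 1.030×10^-5 mol/kg
α₀ = 1/(1 + K1/[H⁺] + K1K2/[H⁺]²) = 1/(1 + 10^+2.35 + 10^+1.62) = 0.003752
DIC = [CO2*]/α₀ = 1.030×10^-5 / 0.003752 = 2.75 mmol/kg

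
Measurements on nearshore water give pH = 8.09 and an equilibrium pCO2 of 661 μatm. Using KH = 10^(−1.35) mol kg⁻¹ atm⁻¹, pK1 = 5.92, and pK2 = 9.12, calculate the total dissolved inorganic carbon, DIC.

DIC = 4.80 mmol/kg

[CO2*] = KH · pCO2 = 10^(−1.35) × 661×10^-6 = 2.953×10^-5 mol/kg
α₀ = 1/(1 + K1/[H⁺] + K1K2/[H⁺]²) = 1/(1 + 10^+2.17 + 10^+1.14) = 0.006146
DIC = [CO2*]/α₀ = 2.953×10^-5 / 0.006146 = 4.80 mmol/kg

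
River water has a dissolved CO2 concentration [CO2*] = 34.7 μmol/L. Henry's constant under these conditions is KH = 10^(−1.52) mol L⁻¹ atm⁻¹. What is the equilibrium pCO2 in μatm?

KH = 10^(−1.52) = 3.020×10^-2 mol L⁻¹ atm⁻¹
pCO2 = [CO2*]/KH = 34.7×10^-6 / 3.020×10^-2 = 1.15×10^-3 atm = 1150 μatm

pCO2 = 1150 μatm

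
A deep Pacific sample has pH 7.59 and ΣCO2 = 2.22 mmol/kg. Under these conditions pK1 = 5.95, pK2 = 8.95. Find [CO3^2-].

α₂ = 1 / (1 + [H⁺]/K2 + [H⁺]²/(K1K2)) = 1 / (1 + 10^+1.36 + 10^-0.28)
   = 1 / (1 + 22.909 + 0.52481) = 1/24.433 = 0.04093
[CO3²⁻] = α₂ × DIC = 0.04093 × 2.22 = 0.0909 mmol/kg

[CO3²⁻] = 0.0909 mmol/kg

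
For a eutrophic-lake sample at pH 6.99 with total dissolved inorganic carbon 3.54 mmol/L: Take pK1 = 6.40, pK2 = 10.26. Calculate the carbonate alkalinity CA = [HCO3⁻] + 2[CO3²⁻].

CA = [HCO3⁻] + 2[CO3²⁻] = (α₁ + 2α₂)·DIC
At pH 6.99: [H⁺]/K1 = 10^-0.59 = 0.25704, K2/[H⁺] = 10^-3.27 = 0.00053703
α₁ = 1/(1 + 0.25704 + 0.00053703) = 1/1.2576 = 0.7952; α₂ = α₁·K2/[H⁺] = 0.0004270
α₁ + 2α₂ = 0.7960
CA = 0.7960 × 3.54 = 2.82 mmol/L

CA = 2.82 mmol/L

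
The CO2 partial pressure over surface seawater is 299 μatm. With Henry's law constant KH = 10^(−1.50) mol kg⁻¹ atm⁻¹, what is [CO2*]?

KH = 10^(−1.50) = 3.162×10^-2 mol kg⁻¹ atm⁻¹
[CO2*] = KH · pCO2 = 3.162×10^-2 × 299×10^-6 atm = 9.46×10^-6 mol/kg

[CO2*] = 9.46 μmol/kg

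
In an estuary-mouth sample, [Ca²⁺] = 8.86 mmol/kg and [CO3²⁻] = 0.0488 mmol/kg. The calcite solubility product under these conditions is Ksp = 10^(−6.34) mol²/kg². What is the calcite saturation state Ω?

Ksp = 10^(−6.34) = 4.571×10^-7
Ω = [Ca²⁺][CO3²⁻]/Ksp = (8.86×10^-3)(0.0488×10^-3) / 4.571×10^-7 = 0.946

Ω = 0.946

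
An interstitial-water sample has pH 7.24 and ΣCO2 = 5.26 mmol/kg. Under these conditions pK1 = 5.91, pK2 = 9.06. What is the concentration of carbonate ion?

[CO3²⁻] = 0.0750 mmol/kg

α₂ = 1 / (1 + [H⁺]/K2 + [H⁺]²/(K1K2)) = 1 / (1 + 10^+1.82 + 10^+0.49)
   = 1 / (1 + 66.069 + 3.0903) = 1/70.160 = 0.01425
[CO3²⁻] = α₂ × DIC = 0.01425 × 5.26 = 0.0750 mmol/kg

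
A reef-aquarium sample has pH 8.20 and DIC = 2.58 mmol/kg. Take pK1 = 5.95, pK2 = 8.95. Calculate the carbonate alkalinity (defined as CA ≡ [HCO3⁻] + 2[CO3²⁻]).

CA = 2.96 mmol/kg

CA = [HCO3⁻] + 2[CO3²⁻] = (α₁ + 2α₂)·DIC
At pH 8.20: [H⁺]/K1 = 10^-2.25 = 0.0056234, K2/[H⁺] = 10^-0.75 = 0.17783
α₁ = 1/(1 + 0.0056234 + 0.17783) = 1/1.1835 = 0.8450; α₂ = α₁·K2/[H⁺] = 0.1503
α₁ + 2α₂ = 1.1455
CA = 1.1455 × 2.58 = 2.96 mmol/kg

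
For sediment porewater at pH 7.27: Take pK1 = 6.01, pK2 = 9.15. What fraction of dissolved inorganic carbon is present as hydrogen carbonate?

α₁ = 1 / (1 + [H⁺]/K1 + K2/[H⁺]) = 1 / (1 + 10^-1.26 + 10^-1.88)
   = 1 / (1 + 0.054954 + 0.013183) = 1/1.0681 = 0.9362

α₁ = 0.936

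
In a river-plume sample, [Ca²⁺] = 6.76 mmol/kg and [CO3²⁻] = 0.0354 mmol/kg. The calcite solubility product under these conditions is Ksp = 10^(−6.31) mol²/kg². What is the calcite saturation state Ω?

Ω = 0.489

Ksp = 10^(−6.31) = 4.898×10^-7
Ω = [Ca²⁺][CO3²⁻]/Ksp = (6.76×10^-3)(0.0354×10^-3) / 4.898×10^-7 = 0.489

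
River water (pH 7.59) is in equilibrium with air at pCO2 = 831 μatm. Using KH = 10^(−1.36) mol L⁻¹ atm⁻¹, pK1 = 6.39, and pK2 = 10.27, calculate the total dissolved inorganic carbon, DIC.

[CO2*] = KH · pCO2 = 10^(−1.36) × 831×10^-6 = 3.627×10^-5 mol/L
α₀ = 1/(1 + K1/[H⁺] + K1K2/[H⁺]²) = 1/(1 + 10^+1.20 + 10^-1.48) = 0.05923
DIC = [CO2*]/α₀ = 3.627×10^-5 / 0.05923 = 0.612 mmol/L

DIC = 0.612 mmol/L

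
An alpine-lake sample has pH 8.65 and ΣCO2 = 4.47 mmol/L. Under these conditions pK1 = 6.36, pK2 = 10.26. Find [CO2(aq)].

α₀ = 1 / (1 + K1/[H⁺] + K1K2/[H⁺]²) = 1 / (1 + 10^+2.29 + 10^+0.68)
   = 1 / (1 + 194.98 + 4.7863) = 1/200.77 = 0.004981
[CO2*] = α₀ × DIC = 0.004981 × 4.47 = 0.0223 mmol/L

[CO2*] = 0.0223 mmol/L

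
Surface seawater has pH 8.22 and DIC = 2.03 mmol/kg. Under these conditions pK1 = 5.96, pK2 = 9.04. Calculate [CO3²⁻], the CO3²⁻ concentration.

[CO3²⁻] = 0.266 mmol/kg

α₂ = 1 / (1 + [H⁺]/K2 + [H⁺]²/(K1K2)) = 1 / (1 + 10^+0.82 + 10^-1.44)
   = 1 / (1 + 6.6069 + 0.036308) = 1/7.6432 = 0.1308
[CO3²⁻] = α₂ × DIC = 0.1308 × 2.03 = 0.266 mmol/kg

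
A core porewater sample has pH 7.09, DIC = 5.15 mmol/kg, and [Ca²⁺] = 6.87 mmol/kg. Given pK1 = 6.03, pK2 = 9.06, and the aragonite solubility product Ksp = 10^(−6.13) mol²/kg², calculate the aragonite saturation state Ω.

α₂ = 1 / (1 + [H⁺]/K2 + [H⁺]²/(K1K2)) = 1 / (1 + 10^+1.97 + 10^+0.91)
   = 1 / (1 + 93.325 + 8.1283) = 1/102.45 = 0.009761
[CO3²⁻] = α₂ × DIC = 0.009761 × 5.15 = 0.05027 mmol/kg
Ksp = 10^(−6.13) = 7.413×10^-7
Ω = [Ca²⁺][CO3²⁻]/Ksp = (6.87×10^-3)(5.027×10^-5) / 7.413×10^-7 = 0.466

Ω = 0.466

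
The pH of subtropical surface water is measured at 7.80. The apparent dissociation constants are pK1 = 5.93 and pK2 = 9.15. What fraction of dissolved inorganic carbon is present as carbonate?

α₂ = 0.0422

α₂ = 1 / (1 + [H⁺]/K2 + [H⁺]²/(K1K2)) = 1 / (1 + 10^+1.35 + 10^-0.52)
   = 1 / (1 + 22.387 + 0.30200) = 1/23.689 = 0.04221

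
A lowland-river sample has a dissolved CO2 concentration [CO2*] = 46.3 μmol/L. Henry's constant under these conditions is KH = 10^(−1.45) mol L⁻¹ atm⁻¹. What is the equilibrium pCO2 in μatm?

pCO2 = 1300 μatm

KH = 10^(−1.45) = 3.548×10^-2 mol L⁻¹ atm⁻¹
pCO2 = [CO2*]/KH = 46.3×10^-6 / 3.548×10^-2 = 1.30×10^-3 atm = 1300 μatm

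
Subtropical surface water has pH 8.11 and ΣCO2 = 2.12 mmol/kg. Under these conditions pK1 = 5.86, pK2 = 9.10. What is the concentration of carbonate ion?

[CO3²⁻] = 0.196 mmol/kg

α₂ = 1 / (1 + [H⁺]/K2 + [H⁺]²/(K1K2)) = 1 / (1 + 10^+0.99 + 10^-1.26)
   = 1 / (1 + 9.7724 + 0.054954) = 1/10.827 = 0.09236
[CO3²⁻] = α₂ × DIC = 0.09236 × 2.12 = 0.196 mmol/kg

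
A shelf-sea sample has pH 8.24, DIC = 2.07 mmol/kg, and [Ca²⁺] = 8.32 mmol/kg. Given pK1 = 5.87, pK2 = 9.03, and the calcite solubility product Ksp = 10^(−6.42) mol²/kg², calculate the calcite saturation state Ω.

α₂ = 1 / (1 + [H⁺]/K2 + [H⁺]²/(K1K2)) = 1 / (1 + 10^+0.79 + 10^-1.58)
   = 1 / (1 + 6.1660 + 0.026303) = 1/7.1923 = 0.1390
[CO3²⁻] = α₂ × DIC = 0.1390 × 2.07 = 0.2878 mmol/kg
Ksp = 10^(−6.42) = 3.802×10^-7
Ω = [Ca²⁺][CO3²⁻]/Ksp = (8.32×10^-3)(2.878×10^-4) / 3.802×10^-7 = 6.30

Ω = 6.30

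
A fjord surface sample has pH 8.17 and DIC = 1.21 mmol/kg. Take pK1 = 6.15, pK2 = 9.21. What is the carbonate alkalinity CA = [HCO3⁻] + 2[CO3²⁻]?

CA = [HCO3⁻] + 2[CO3²⁻] = (α₁ + 2α₂)·DIC
At pH 8.17: [H⁺]/K1 = 10^-2.02 = 0.0095499, K2/[H⁺] = 10^-1.04 = 0.091201
α₁ = 1/(1 + 0.0095499 + 0.091201) = 1/1.1008 = 0.9085; α₂ = α₁·K2/[H⁺] = 0.08285
α₁ + 2α₂ = 1.0742
CA = 1.0742 × 1.21 = 1.30 mmol/kg

CA = 1.30 mmol/kg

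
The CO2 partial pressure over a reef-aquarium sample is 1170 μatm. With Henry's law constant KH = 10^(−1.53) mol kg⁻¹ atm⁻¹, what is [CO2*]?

KH = 10^(−1.53) = 2.951×10^-2 mol kg⁻¹ atm⁻¹
[CO2*] = KH · pCO2 = 2.951×10^-2 × 1170×10^-6 atm = 3.45×10^-5 mol/kg

[CO2*] = 34.5 μmol/kg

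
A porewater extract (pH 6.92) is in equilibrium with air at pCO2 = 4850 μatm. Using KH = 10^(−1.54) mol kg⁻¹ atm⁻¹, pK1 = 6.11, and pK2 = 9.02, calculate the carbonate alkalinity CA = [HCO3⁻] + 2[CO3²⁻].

[CO2*] = KH · pCO2 = 10^(−1.54) × 4850×10^-6 = 1.399×10^-4 mol/kg
α₀ = 1/(1 + K1/[H⁺] + K1K2/[H⁺]²) = 1/(1 + 10^+0.81 + 10^-1.29) = 0.1332
DIC = [CO2*]/α₀ = 1.399×10^-4 / 0.1332 = 1.050 mmol/kg
CA = (α₁ + 2α₂)·DIC = (0.8600 + 2×0.006831) × 1.050 = 0.917 mmol/kg

CA = 0.917 mmol/kg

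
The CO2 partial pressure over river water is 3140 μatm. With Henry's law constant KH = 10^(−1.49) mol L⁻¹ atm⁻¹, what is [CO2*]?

KH = 10^(−1.49) = 3.236×10^-2 mol L⁻¹ atm⁻¹
[CO2*] = KH · pCO2 = 3.236×10^-2 × 3140×10^-6 atm = 1.02×10^-4 mol/L

[CO2*] = 102 μmol/L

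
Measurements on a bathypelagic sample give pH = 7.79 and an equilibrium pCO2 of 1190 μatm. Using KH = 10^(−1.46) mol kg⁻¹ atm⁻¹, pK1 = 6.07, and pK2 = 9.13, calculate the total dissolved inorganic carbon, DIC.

[CO2*] = KH · pCO2 = 10^(−1.46) × 1190×10^-6 = 4.126×10^-5 mol/kg
α₀ = 1/(1 + K1/[H⁺] + K1K2/[H⁺]²) = 1/(1 + 10^+1.72 + 10^+0.38) = 0.01790
DIC = [CO2*]/α₀ = 4.126×10^-5 / 0.01790 = 2.31 mmol/kg

DIC = 2.31 mmol/kg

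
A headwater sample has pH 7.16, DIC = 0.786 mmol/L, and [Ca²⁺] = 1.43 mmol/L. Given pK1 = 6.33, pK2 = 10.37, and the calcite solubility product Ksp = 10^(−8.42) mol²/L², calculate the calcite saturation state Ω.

α₂ = 1 / (1 + [H⁺]/K2 + [H⁺]²/(K1K2)) = 1 / (1 + 10^+3.21 + 10^+2.38)
   = 1 / (1 + 1621.8 + 239.88) = 1/1862.7 = 0.0005369
[CO3²⁻] = α₂ × DIC = 0.0005369 × 0.786 = 0.0004220 mmol/L = 0.4220 μmol/L
Ksp = 10^(−8.42) = 3.802×10^-9
Ω = [Ca²⁺][CO3²⁻]/Ksp = (1.43×10^-3)(4.220×10^-7) / 3.802×10^-9 = 0.159

Ω = 0.159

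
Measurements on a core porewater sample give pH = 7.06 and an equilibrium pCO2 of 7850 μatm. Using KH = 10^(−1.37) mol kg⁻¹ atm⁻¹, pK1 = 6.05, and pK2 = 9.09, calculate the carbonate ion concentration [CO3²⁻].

[CO3²⁻] = 0.0320 mmol/kg

[CO2*] = KH · pCO2 = 10^(−1.37) × 7850×10^-6 = 3.349×10^-4 mol/kg
α₀ = 1/(1 + K1/[H⁺] + K1K2/[H⁺]²) = 1/(1 + 10^+1.01 + 10^-1.02) = 0.08827
DIC = [CO2*]/α₀ = 3.349×10^-4 / 0.08827 = 3.793 mmol/kg
[CO3²⁻] = α₂·DIC; α₂ = 0.008430, so [CO3²⁻] = 0.008430 × 3.793 = 0.0320 mmol/kg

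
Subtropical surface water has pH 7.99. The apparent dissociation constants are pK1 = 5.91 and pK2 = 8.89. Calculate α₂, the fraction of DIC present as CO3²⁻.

α₂ = 1 / (1 + [H⁺]/K2 + [H⁺]²/(K1K2)) = 1 / (1 + 10^+0.90 + 10^-1.18)
   = 1 / (1 + 7.9433 + 0.066069) = 1/9.0094 = 0.1110

α₂ = 0.111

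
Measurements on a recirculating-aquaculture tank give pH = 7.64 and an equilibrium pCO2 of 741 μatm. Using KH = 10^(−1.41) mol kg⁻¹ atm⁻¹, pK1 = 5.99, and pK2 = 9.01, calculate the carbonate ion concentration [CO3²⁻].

[CO3²⁻] = 0.0549 mmol/kg

[CO2*] = KH · pCO2 = 10^(−1.41) × 741×10^-6 = 2.883×10^-5 mol/kg
α₀ = 1/(1 + K1/[H⁺] + K1K2/[H⁺]²) = 1/(1 + 10^+1.65 + 10^+0.28) = 0.02102
DIC = [CO2*]/α₀ = 2.883×10^-5 / 0.02102 = 1.371 mmol/kg
[CO3²⁻] = α₂·DIC; α₂ = 0.04005, so [CO3²⁻] = 0.04005 × 1.371 = 0.0549 mmol/kg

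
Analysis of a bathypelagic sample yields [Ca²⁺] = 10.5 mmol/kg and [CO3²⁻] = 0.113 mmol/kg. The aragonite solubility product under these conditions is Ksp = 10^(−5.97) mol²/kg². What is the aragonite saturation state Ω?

Ω = 1.11

Ksp = 10^(−5.97) = 1.072×10^-6
Ω = [Ca²⁺][CO3²⁻]/Ksp = (10.5×10^-3)(0.113×10^-3) / 1.072×10^-6 = 1.11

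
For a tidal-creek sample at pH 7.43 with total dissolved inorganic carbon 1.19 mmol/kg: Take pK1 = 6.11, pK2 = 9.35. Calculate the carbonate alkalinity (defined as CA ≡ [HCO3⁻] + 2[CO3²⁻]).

CA = 1.15 mmol/kg

CA = [HCO3⁻] + 2[CO3²⁻] = (α₁ + 2α₂)·DIC
At pH 7.43: [H⁺]/K1 = 10^-1.32 = 0.047863, K2/[H⁺] = 10^-1.92 = 0.012023
α₁ = 1/(1 + 0.047863 + 0.012023) = 1/1.0599 = 0.9435; α₂ = α₁·K2/[H⁺] = 0.01134
α₁ + 2α₂ = 0.9662
CA = 0.9662 × 1.19 = 1.15 mmol/kg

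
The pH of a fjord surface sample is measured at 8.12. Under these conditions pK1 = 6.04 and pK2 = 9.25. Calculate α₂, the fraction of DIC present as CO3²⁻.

α₂ = 1 / (1 + [H⁺]/K2 + [H⁺]²/(K1K2)) = 1 / (1 + 10^+1.13 + 10^-0.95)
   = 1 / (1 + 13.490 + 0.11220) = 1/14.602 = 0.06848

α₂ = 0.0685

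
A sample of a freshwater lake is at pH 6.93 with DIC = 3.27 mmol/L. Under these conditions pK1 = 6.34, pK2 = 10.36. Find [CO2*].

[CO2*] = 0.668 mmol/L

α₀ = 1 / (1 + K1/[H⁺] + K1K2/[H⁺]²) = 1 / (1 + 10^+0.59 + 10^-2.84)
   = 1 / (1 + 3.8905 + 0.0014454) = 1/4.8919 = 0.2044
[CO2*] = α₀ × DIC = 0.2044 × 3.27 = 0.668 mmol/L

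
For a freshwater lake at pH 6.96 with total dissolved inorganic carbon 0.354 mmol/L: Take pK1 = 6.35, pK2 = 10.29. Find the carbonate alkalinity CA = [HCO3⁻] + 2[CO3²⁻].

CA = [HCO3⁻] + 2[CO3²⁻] = (α₁ + 2α₂)·DIC
At pH 6.96: [H⁺]/K1 = 10^-0.61 = 0.24547, K2/[H⁺] = 10^-3.33 = 0.00046774
α₁ = 1/(1 + 0.24547 + 0.00046774) = 1/1.2459 = 0.8026; α₂ = α₁·K2/[H⁺] = 0.0003754
α₁ + 2α₂ = 0.8034
CA = 0.8034 × 0.354 = 0.284 mmol/L

CA = 0.284 mmol/L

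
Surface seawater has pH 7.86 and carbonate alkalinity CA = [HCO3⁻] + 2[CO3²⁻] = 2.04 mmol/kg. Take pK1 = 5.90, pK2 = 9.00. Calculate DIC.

CA = [HCO3⁻] + 2[CO3²⁻] = (α₁ + 2α₂)·DIC
At pH 7.86: [H⁺]/K1 = 10^-1.96 = 0.010965, K2/[H⁺] = 10^-1.14 = 0.072444
α₁ = 1/(1 + 0.010965 + 0.072444) = 1/1.0834 = 0.9230; α₂ = α₁·K2/[H⁺] = 0.06687
α₁ + 2α₂ = 1.0567
DIC = CA / (α₁ + 2α₂) = 2.04 / 1.0567 = 1.93 mmol/kg

DIC = 1.93 mmol/kg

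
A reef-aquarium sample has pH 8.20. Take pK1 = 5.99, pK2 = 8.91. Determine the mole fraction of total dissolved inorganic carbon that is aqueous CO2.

α₀ = 0.00513

α₀ = 1 / (1 + K1/[H⁺] + K1K2/[H⁺]²) = 1 / (1 + 10^+2.21 + 10^+1.50)
   = 1 / (1 + 162.18 + 31.623) = 1/194.80 = 0.005133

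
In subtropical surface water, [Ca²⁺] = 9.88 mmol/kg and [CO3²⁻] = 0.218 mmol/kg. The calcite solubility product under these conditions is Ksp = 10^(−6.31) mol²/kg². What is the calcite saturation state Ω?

Ksp = 10^(−6.31) = 4.898×10^-7
Ω = [Ca²⁺][CO3²⁻]/Ksp = (9.88×10^-3)(0.218×10^-3) / 4.898×10^-7 = 4.40

Ω = 4.40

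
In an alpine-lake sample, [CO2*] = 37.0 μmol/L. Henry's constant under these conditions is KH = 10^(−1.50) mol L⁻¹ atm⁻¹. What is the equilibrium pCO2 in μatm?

KH = 10^(−1.50) = 3.162×10^-2 mol L⁻¹ atm⁻¹
pCO2 = [CO2*]/KH = 37.0×10^-6 / 3.162×10^-2 = 1.17×10^-3 atm = 1170 μatm

pCO2 = 1170 μatm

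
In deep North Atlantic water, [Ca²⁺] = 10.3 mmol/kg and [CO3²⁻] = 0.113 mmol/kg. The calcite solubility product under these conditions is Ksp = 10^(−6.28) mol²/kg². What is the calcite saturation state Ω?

Ω = 2.22

Ksp = 10^(−6.28) = 5.248×10^-7
Ω = [Ca²⁺][CO3²⁻]/Ksp = (10.3×10^-3)(0.113×10^-3) / 5.248×10^-7 = 2.22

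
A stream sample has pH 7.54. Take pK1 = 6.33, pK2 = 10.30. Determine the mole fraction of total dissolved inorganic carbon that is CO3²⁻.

α₂ = 1 / (1 + [H⁺]/K2 + [H⁺]²/(K1K2)) = 1 / (1 + 10^+2.76 + 10^+1.55)
   = 1 / (1 + 575.44 + 35.481) = 1/611.92 = 0.001634

α₂ = 0.00163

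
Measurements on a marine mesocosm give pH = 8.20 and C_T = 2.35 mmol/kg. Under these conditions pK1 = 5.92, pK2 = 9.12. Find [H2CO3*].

α₀ = 1 / (1 + K1/[H⁺] + K1K2/[H⁺]²) = 1 / (1 + 10^+2.28 + 10^+1.36)
   = 1 / (1 + 190.55 + 22.909) = 1/214.45 = 0.004663
[CO2*] = α₀ × DIC = 0.004663 × 2.35 = 0.0110 mmol/kg = 11.0 μmol/kg

[CO2*] = 11.0 μmol/kg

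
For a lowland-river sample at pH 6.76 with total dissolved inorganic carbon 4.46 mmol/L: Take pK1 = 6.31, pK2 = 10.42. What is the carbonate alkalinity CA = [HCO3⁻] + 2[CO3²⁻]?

CA = [HCO3⁻] + 2[CO3²⁻] = (α₁ + 2α₂)·DIC
At pH 6.76: [H⁺]/K1 = 10^-0.45 = 0.35481, K2/[H⁺] = 10^-3.66 = 0.00021878
α₁ = 1/(1 + 0.35481 + 0.00021878) = 1/1.3550 = 0.7380; α₂ = α₁·K2/[H⁺] = 0.0001615
α₁ + 2α₂ = 0.7383
CA = 0.7383 × 4.46 = 3.29 mmol/L

CA = 3.29 mmol/L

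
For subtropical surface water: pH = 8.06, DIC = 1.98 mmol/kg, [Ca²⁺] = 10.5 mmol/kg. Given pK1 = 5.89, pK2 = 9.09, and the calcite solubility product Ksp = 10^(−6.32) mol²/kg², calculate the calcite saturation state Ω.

α₂ = 1 / (1 + [H⁺]/K2 + [H⁺]²/(K1K2)) = 1 / (1 + 10^+1.03 + 10^-1.14)
   = 1 / (1 + 10.715 + 0.072444) = 1/11.788 = 0.08483
[CO3²⁻] = α₂ × DIC = 0.08483 × 1.98 = 0.1680 mmol/kg
Ksp = 10^(−6.32) = 4.786×10^-7
Ω = [Ca²⁺][CO3²⁻]/Ksp = (10.5×10^-3)(1.680×10^-4) / 4.786×10^-7 = 3.68

Ω = 3.68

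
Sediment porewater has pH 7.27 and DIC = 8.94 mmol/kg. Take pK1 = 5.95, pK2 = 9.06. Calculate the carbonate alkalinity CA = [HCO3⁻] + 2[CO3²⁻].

CA = [HCO3⁻] + 2[CO3²⁻] = (α₁ + 2α₂)·DIC
At pH 7.27: [H⁺]/K1 = 10^-1.32 = 0.047863, K2/[H⁺] = 10^-1.79 = 0.016218
α₁ = 1/(1 + 0.047863 + 0.016218) = 1/1.0641 = 0.9398; α₂ = α₁·K2/[H⁺] = 0.01524
α₁ + 2α₂ = 0.9703
CA = 0.9703 × 8.94 = 8.67 mmol/kg

CA = 8.67 mmol/kg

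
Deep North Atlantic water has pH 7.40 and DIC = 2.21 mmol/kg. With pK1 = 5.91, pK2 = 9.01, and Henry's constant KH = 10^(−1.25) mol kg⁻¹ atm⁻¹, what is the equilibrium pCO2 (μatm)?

pCO2 = 1200 μatm

α₀ = 1 / (1 + K1/[H⁺] + K1K2/[H⁺]²) = 1 / (1 + 10^+1.49 + 10^-0.12)
   = 1 / (1 + 30.903 + 0.75858) = 1/32.662 = 0.03062
[CO2*] = α₀ × DIC = 0.03062 × 2.21 = 0.06766 mmol/kg
pCO2 = [CO2*]/KH = 6.766×10^-5 / 5.623×10^-2 = 1200 μatm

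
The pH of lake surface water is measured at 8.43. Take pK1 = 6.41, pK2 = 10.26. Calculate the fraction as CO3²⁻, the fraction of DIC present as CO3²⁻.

α₂ = 0.0144

α₂ = 1 / (1 + [H⁺]/K2 + [H⁺]²/(K1K2)) = 1 / (1 + 10^+1.83 + 10^-0.19)
   = 1 / (1 + 67.608 + 0.64565) = 1/69.254 = 0.01444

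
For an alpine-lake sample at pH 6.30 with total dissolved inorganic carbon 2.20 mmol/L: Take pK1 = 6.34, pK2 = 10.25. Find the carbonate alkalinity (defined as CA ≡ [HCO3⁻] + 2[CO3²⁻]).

CA = [HCO3⁻] + 2[CO3²⁻] = (α₁ + 2α₂)·DIC
At pH 6.30: [H⁺]/K1 = 10^0.04 = 1.0965, K2/[H⁺] = 10^-3.95 = 0.00011220
α₁ = 1/(1 + 1.0965 + 0.00011220) = 1/2.0966 = 0.4770; α₂ = α₁·K2/[H⁺] = 5.352×10^-5
α₁ + 2α₂ = 0.4771
CA = 0.4771 × 2.20 = 1.05 mmol/L

CA = 1.05 mmol/L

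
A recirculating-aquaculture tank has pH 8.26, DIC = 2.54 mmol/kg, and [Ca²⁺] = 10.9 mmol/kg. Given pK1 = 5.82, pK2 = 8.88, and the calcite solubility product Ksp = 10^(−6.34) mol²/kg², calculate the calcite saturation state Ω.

α₂ = 1 / (1 + [H⁺]/K2 + [H⁺]²/(K1K2)) = 1 / (1 + 10^+0.62 + 10^-1.82)
   = 1 / (1 + 4.1687 + 0.015136) = 1/5.1838 = 0.1929
[CO3²⁻] = α₂ × DIC = 0.1929 × 2.54 = 0.4900 mmol/kg
Ksp = 10^(−6.34) = 4.571×10^-7
Ω = [Ca²⁺][CO3²⁻]/Ksp = (10.9×10^-3)(4.900×10^-4) / 4.571×10^-7 = 11.7

Ω = 11.7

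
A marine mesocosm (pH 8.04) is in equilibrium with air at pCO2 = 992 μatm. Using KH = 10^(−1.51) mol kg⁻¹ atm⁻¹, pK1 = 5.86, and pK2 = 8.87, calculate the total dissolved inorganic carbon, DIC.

[CO2*] = KH · pCO2 = 10^(−1.51) × 992×10^-6 = 3.066×10^-5 mol/kg
α₀ = 1/(1 + K1/[H⁺] + K1K2/[H⁺]²) = 1/(1 + 10^+2.18 + 10^+1.35) = 0.005723
DIC = [CO2*]/α₀ = 3.066×10^-5 / 0.005723 = 5.36 mmol/kg

DIC = 5.36 mmol/kg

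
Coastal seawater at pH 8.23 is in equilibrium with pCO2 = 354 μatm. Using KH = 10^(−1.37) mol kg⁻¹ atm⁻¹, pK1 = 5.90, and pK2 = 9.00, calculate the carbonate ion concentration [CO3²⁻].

[CO3²⁻] = 0.548 mmol/kg

[CO2*] = KH · pCO2 = 10^(−1.37) × 354×10^-6 = 1.510×10^-5 mol/kg
α₀ = 1/(1 + K1/[H⁺] + K1K2/[H⁺]²) = 1/(1 + 10^+2.33 + 10^+1.56) = 0.003982
DIC = [CO2*]/α₀ = 1.510×10^-5 / 0.003982 = 3.792 mmol/kg
[CO3²⁻] = α₂·DIC; α₂ = 0.1446, so [CO3²⁻] = 0.1446 × 3.792 = 0.548 mmol/kg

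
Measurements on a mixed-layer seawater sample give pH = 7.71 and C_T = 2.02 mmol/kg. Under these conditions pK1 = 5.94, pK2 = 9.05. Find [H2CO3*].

[CO2*] = 0.0323 mmol/kg

α₀ = 1 / (1 + K1/[H⁺] + K1K2/[H⁺]²) = 1 / (1 + 10^+1.77 + 10^+0.43)
   = 1 / (1 + 58.884 + 2.6915) = 1/62.576 = 0.01598
[CO2*] = α₀ × DIC = 0.01598 × 2.02 = 0.0323 mmol/kg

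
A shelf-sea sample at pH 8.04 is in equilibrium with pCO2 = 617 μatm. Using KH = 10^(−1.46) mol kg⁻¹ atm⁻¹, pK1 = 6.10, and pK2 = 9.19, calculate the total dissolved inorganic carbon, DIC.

[CO2*] = KH · pCO2 = 10^(−1.46) × 617×10^-6 = 2.139×10^-5 mol/kg
α₀ = 1/(1 + K1/[H⁺] + K1K2/[H⁺]²) = 1/(1 + 10^+1.94 + 10^+0.79) = 0.01061
DIC = [CO2*]/α₀ = 2.139×10^-5 / 0.01061 = 2.02 mmol/kg

DIC = 2.02 mmol/kg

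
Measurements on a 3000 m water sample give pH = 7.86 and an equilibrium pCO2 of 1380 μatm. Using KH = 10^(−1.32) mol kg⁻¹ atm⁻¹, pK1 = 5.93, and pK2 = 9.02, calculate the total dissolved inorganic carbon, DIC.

DIC = 6.08 mmol/kg

[CO2*] = KH · pCO2 = 10^(−1.32) × 1380×10^-6 = 6.605×10^-5 mol/kg
α₀ = 1/(1 + K1/[H⁺] + K1K2/[H⁺]²) = 1/(1 + 10^+1.93 + 10^+0.77) = 0.01087
DIC = [CO2*]/α₀ = 6.605×10^-5 / 0.01087 = 6.08 mmol/kg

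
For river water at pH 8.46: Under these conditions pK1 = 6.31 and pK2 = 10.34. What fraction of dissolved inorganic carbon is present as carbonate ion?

α₂ = 0.0129

α₂ = 1 / (1 + [H⁺]/K2 + [H⁺]²/(K1K2)) = 1 / (1 + 10^+1.88 + 10^-0.27)
   = 1 / (1 + 75.858 + 0.53703) = 1/77.395 = 0.01292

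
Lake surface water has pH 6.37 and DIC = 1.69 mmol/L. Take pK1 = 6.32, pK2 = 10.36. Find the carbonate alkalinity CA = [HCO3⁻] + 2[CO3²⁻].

CA = [HCO3⁻] + 2[CO3²⁻] = (α₁ + 2α₂)·DIC
At pH 6.37: [H⁺]/K1 = 10^-0.05 = 0.89125, K2/[H⁺] = 10^-3.99 = 0.00010233
α₁ = 1/(1 + 0.89125 + 0.00010233) = 1/1.8914 = 0.5287; α₂ = α₁·K2/[H⁺] = 5.410×10^-5
α₁ + 2α₂ = 0.5288
CA = 0.5288 × 1.69 = 0.894 mmol/L

CA = 0.894 mmol/L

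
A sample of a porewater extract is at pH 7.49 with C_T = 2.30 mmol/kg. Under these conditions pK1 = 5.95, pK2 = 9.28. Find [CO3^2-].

α₂ = 1 / (1 + [H⁺]/K2 + [H⁺]²/(K1K2)) = 1 / (1 + 10^+1.79 + 10^+0.25)
   = 1 / (1 + 61.660 + 1.7783) = 1/64.438 = 0.01552
[CO3²⁻] = α₂ × DIC = 0.01552 × 2.30 = 0.0357 mmol/kg

[CO3²⁻] = 0.0357 mmol/kg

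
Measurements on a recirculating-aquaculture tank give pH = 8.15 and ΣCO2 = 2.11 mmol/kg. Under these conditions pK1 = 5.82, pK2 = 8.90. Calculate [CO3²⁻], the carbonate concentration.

α₂ = 1 / (1 + [H⁺]/K2 + [H⁺]²/(K1K2)) = 1 / (1 + 10^+0.75 + 10^-1.58)
   = 1 / (1 + 5.6234 + 0.026303) = 1/6.6497 = 0.1504
[CO3²⁻] = α₂ × DIC = 0.1504 × 2.11 = 0.317 mmol/kg

[CO3²⁻] = 0.317 mmol/kg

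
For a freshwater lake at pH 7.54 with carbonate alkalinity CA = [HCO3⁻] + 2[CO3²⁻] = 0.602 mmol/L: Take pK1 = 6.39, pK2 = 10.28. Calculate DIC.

DIC = 0.643 mmol/L

CA = [HCO3⁻] + 2[CO3²⁻] = (α₁ + 2α₂)·DIC
At pH 7.54: [H⁺]/K1 = 10^-1.15 = 0.070795, K2/[H⁺] = 10^-2.74 = 0.0018197
α₁ = 1/(1 + 0.070795 + 0.0018197) = 1/1.0726 = 0.9323; α₂ = α₁·K2/[H⁺] = 0.001697
α₁ + 2α₂ = 0.9357
DIC = CA / (α₁ + 2α₂) = 0.602 / 0.9357 = 0.643 mmol/L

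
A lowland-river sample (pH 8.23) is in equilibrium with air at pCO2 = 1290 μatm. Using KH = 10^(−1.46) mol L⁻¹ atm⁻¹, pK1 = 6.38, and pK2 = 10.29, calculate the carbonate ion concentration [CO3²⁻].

[CO2*] = KH · pCO2 = 10^(−1.46) × 1290×10^-6 = 4.473×10^-5 mol/L
α₀ = 1/(1 + K1/[H⁺] + K1K2/[H⁺]²) = 1/(1 + 10^+1.85 + 10^-0.21) = 0.01381
DIC = [CO2*]/α₀ = 4.473×10^-5 / 0.01381 = 3.239 mmol/L
[CO3²⁻] = α₂·DIC; α₂ = 0.008515, so [CO3²⁻] = 0.008515 × 3.239 = 0.0276 mmol/L

[CO3²⁻] = 0.0276 mmol/L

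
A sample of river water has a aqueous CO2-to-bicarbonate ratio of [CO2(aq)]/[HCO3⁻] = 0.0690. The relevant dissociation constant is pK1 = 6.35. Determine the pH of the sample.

From K1 = [H⁺][HCO3⁻]/[CO2(aq)]:  pH = pK1 − log₁₀([CO2(aq)]/[HCO3⁻])
log₁₀(0.0690) = -1.161
pH = 6.35 − (-1.161) = 7.51

pH = 7.51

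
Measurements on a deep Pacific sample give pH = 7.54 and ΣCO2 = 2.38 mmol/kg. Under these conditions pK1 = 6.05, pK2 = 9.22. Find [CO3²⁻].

[CO3²⁻] = 0.0472 mmol/kg

α₂ = 1 / (1 + [H⁺]/K2 + [H⁺]²/(K1K2)) = 1 / (1 + 10^+1.68 + 10^+0.19)
   = 1 / (1 + 47.863 + 1.5488) = 1/50.412 = 0.01984
[CO3²⁻] = α₂ × DIC = 0.01984 × 2.38 = 0.0472 mmol/kg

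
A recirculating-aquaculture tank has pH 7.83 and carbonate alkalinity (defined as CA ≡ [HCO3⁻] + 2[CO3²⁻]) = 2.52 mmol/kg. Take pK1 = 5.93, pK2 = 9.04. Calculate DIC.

CA = [HCO3⁻] + 2[CO3²⁻] = (α₁ + 2α₂)·DIC
At pH 7.83: [H⁺]/K1 = 10^-1.90 = 0.012589, K2/[H⁺] = 10^-1.21 = 0.061660
α₁ = 1/(1 + 0.012589 + 0.061660) = 1/1.0742 = 0.9309; α₂ = α₁·K2/[H⁺] = 0.05740
α₁ + 2α₂ = 1.0457
DIC = CA / (α₁ + 2α₂) = 2.52 / 1.0457 = 2.41 mmol/kg

DIC = 2.41 mmol/kg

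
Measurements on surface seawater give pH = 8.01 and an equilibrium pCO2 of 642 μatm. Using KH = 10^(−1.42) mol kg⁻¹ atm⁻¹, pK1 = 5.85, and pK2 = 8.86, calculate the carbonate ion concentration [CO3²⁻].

[CO3²⁻] = 0.498 mmol/kg

[CO2*] = KH · pCO2 = 10^(−1.42) × 642×10^-6 = 2.441×10^-5 mol/kg
α₀ = 1/(1 + K1/[H⁺] + K1K2/[H⁺]²) = 1/(1 + 10^+2.16 + 10^+1.31) = 0.006025
DIC = [CO2*]/α₀ = 2.441×10^-5 / 0.006025 = 4.051 mmol/kg
[CO3²⁻] = α₂·DIC; α₂ = 0.1230, so [CO3²⁻] = 0.1230 × 4.051 = 0.498 mmol/kg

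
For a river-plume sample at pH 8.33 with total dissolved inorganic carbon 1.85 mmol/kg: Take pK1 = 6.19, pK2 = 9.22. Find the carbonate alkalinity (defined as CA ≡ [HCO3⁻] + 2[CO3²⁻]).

CA = [HCO3⁻] + 2[CO3²⁻] = (α₁ + 2α₂)·DIC
At pH 8.33: [H⁺]/K1 = 10^-2.14 = 0.0072444, K2/[H⁺] = 10^-0.89 = 0.12882
α₁ = 1/(1 + 0.0072444 + 0.12882) = 1/1.1361 = 0.8802; α₂ = α₁·K2/[H⁺] = 0.1134
α₁ + 2α₂ = 1.1070
CA = 1.1070 × 1.85 = 2.05 mmol/kg

CA = 2.05 mmol/kg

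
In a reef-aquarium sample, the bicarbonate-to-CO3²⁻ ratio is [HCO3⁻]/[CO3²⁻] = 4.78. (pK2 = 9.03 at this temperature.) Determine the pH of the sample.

pH = 8.35

From K2 = [H⁺][CO3²⁻]/[HCO3⁻]:  pH = pK2 − log₁₀([HCO3⁻]/[CO3²⁻])
log₁₀(4.78) = +0.679
pH = 9.03 − (+0.679) = 8.35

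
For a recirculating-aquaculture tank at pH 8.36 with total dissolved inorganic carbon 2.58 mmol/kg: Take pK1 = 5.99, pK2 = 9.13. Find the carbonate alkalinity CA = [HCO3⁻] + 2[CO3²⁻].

CA = [HCO3⁻] + 2[CO3²⁻] = (α₁ + 2α₂)·DIC
At pH 8.36: [H⁺]/K1 = 10^-2.37 = 0.0042658, K2/[H⁺] = 10^-0.77 = 0.16982
α₁ = 1/(1 + 0.0042658 + 0.16982) = 1/1.1741 = 0.8517; α₂ = α₁·K2/[H⁺] = 0.1446
α₁ + 2α₂ = 1.1410
CA = 1.1410 × 2.58 = 2.94 mmol/kg

CA = 2.94 mmol/kg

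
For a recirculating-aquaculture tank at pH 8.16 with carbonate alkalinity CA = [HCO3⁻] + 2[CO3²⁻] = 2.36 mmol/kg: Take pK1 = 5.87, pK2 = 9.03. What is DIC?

CA = [HCO3⁻] + 2[CO3²⁻] = (α₁ + 2α₂)·DIC
At pH 8.16: [H⁺]/K1 = 10^-2.29 = 0.0051286, K2/[H⁺] = 10^-0.87 = 0.13490
α₁ = 1/(1 + 0.0051286 + 0.13490) = 1/1.1400 = 0.8772; α₂ = α₁·K2/[H⁺] = 0.1183
α₁ + 2α₂ = 1.1138
DIC = CA / (α₁ + 2α₂) = 2.36 / 1.1138 = 2.12 mmol/kg

DIC = 2.12 mmol/kg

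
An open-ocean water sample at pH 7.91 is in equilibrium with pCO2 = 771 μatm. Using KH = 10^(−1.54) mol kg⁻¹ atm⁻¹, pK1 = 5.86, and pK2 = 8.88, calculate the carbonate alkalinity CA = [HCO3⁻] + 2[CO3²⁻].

[CO2*] = KH · pCO2 = 10^(−1.54) × 771×10^-6 = 2.224×10^-5 mol/kg
α₀ = 1/(1 + K1/[H⁺] + K1K2/[H⁺]²) = 1/(1 + 10^+2.05 + 10^+1.08) = 0.007986
DIC = [CO2*]/α₀ = 2.224×10^-5 / 0.007986 = 2.784 mmol/kg
CA = (α₁ + 2α₂)·DIC = (0.8960 + 2×0.09601) × 2.784 = 3.03 mmol/kg

CA = 3.03 mmol/kg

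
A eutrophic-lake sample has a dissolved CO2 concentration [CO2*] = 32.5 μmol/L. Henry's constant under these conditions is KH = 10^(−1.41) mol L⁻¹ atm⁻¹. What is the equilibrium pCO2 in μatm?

KH = 10^(−1.41) = 3.890×10^-2 mol L⁻¹ atm⁻¹
pCO2 = [CO2*]/KH = 32.5×10^-6 / 3.890×10^-2 = 8.35×10^-4 atm = 835 μatm

pCO2 = 835 μatm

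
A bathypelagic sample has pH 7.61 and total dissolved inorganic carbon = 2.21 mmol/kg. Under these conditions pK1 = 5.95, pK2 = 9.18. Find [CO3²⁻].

α₂ = 1 / (1 + [H⁺]/K2 + [H⁺]²/(K1K2)) = 1 / (1 + 10^+1.57 + 10^-0.09)
   = 1 / (1 + 37.154 + 0.81283) = 1/38.966 = 0.02566
[CO3²⁻] = α₂ × DIC = 0.02566 × 2.21 = 0.0567 mmol/kg

[CO3²⁻] = 0.0567 mmol/kg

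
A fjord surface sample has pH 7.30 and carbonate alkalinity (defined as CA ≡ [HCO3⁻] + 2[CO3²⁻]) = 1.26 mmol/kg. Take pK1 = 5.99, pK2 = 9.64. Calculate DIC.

CA = [HCO3⁻] + 2[CO3²⁻] = (α₁ + 2α₂)·DIC
At pH 7.30: [H⁺]/K1 = 10^-1.31 = 0.048978, K2/[H⁺] = 10^-2.34 = 0.0045709
α₁ = 1/(1 + 0.048978 + 0.0045709) = 1/1.0535 = 0.9492; α₂ = α₁·K2/[H⁺] = 0.004339
α₁ + 2α₂ = 0.9579
DIC = CA / (α₁ + 2α₂) = 1.26 / 0.9579 = 1.32 mmol/kg

DIC = 1.32 mmol/kg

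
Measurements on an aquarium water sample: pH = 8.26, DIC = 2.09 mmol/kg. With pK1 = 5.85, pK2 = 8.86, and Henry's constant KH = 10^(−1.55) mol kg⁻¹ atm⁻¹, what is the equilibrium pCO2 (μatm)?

α₀ = 1 / (1 + K1/[H⁺] + K1K2/[H⁺]²) = 1 / (1 + 10^+2.41 + 10^+1.81)
   = 1 / (1 + 257.04 + 64.565) = 1/322.61 = 0.003100
[CO2*] = α₀ × DIC = 0.003100 × 2.09 = 0.006479 mmol/kg = 6.479 μmol/kg
pCO2 = [CO2*]/KH = 6.479×10^-6 / 2.818×10^-2 = 230 μatm

pCO2 = 230 μatm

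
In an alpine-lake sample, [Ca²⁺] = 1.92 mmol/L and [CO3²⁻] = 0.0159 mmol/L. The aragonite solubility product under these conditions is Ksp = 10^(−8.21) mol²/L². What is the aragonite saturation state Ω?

Ω = 4.95

Ksp = 10^(−8.21) = 6.166×10^-9
Ω = [Ca²⁺][CO3²⁻]/Ksp = (1.92×10^-3)(0.0159×10^-3) / 6.166×10^-9 = 4.95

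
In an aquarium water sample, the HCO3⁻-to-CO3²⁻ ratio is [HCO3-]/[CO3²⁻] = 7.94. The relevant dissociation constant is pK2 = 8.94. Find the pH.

pH = 8.04

From K2 = [H⁺][CO3²⁻]/[HCO3-]:  pH = pK2 − log₁₀([HCO3-]/[CO3²⁻])
log₁₀(7.94) = +0.900
pH = 8.94 − (+0.900) = 8.04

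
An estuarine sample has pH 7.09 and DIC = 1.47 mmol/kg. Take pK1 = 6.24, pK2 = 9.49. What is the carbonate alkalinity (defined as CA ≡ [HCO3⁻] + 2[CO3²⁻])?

CA = [HCO3⁻] + 2[CO3²⁻] = (α₁ + 2α₂)·DIC
At pH 7.09: [H⁺]/K1 = 10^-0.85 = 0.14125, K2/[H⁺] = 10^-2.40 = 0.0039811
α₁ = 1/(1 + 0.14125 + 0.0039811) = 1/1.1452 = 0.8732; α₂ = α₁·K2/[H⁺] = 0.003476
α₁ + 2α₂ = 0.8801
CA = 0.8801 × 1.47 = 1.29 mmol/kg

CA = 1.29 mmol/kg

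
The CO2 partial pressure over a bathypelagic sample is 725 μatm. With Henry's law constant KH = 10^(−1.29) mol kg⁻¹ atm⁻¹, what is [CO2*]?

[CO2*] = 37.2 μmol/kg

KH = 10^(−1.29) = 5.129×10^-2 mol kg⁻¹ atm⁻¹
[CO2*] = KH · pCO2 = 5.129×10^-2 × 725×10^-6 atm = 3.72×10^-5 mol/kg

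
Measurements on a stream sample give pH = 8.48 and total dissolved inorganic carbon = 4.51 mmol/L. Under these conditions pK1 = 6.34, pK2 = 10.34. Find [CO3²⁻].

[CO3²⁻] = 0.0610 mmol/L

α₂ = 1 / (1 + [H⁺]/K2 + [H⁺]²/(K1K2)) = 1 / (1 + 10^+1.86 + 10^-0.28)
   = 1 / (1 + 72.444 + 0.52481) = 1/73.968 = 0.01352
[CO3²⁻] = α₂ × DIC = 0.01352 × 4.51 = 0.0610 mmol/L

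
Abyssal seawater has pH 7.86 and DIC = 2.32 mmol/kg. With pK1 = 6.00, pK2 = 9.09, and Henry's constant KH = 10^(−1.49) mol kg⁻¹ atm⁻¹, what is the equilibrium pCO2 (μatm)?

α₀ = 1 / (1 + K1/[H⁺] + K1K2/[H⁺]²) = 1 / (1 + 10^+1.86 + 10^+0.63)
   = 1 / (1 + 72.444 + 4.2658) = 1/77.709 = 0.01287
[CO2*] = α₀ × DIC = 0.01287 × 2.32 = 0.02985 mmol/kg
pCO2 = [CO2*]/KH = 2.985×10^-5 / 3.236×10^-2 = 923 μatm

pCO2 = 923 μatm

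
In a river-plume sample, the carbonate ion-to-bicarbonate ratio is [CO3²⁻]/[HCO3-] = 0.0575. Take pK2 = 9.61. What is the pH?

From K2 = [H⁺][CO3²⁻]/[HCO3-]:  pH = pK2 + log₁₀([CO3²⁻]/[HCO3-])
log₁₀(0.0575) = -1.240
pH = 9.61 + (-1.240) = 8.37

pH = 8.37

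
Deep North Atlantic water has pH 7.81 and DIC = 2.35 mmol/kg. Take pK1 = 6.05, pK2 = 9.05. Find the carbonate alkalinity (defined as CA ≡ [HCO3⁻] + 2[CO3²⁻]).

CA = 2.44 mmol/kg

CA = [HCO3⁻] + 2[CO3²⁻] = (α₁ + 2α₂)·DIC
At pH 7.81: [H⁺]/K1 = 10^-1.76 = 0.017378, K2/[H⁺] = 10^-1.24 = 0.057544
α₁ = 1/(1 + 0.017378 + 0.057544) = 1/1.0749 = 0.9303; α₂ = α₁·K2/[H⁺] = 0.05353
α₁ + 2α₂ = 1.0374
CA = 1.0374 × 2.35 = 2.44 mmol/kg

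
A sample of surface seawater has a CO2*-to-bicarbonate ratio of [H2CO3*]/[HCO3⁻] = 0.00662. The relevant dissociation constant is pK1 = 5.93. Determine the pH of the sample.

pH = 8.11

From K1 = [H⁺][HCO3⁻]/[H2CO3*]:  pH = pK1 − log₁₀([H2CO3*]/[HCO3⁻])
log₁₀(0.00662) = -2.179
pH = 5.93 − (-2.179) = 8.11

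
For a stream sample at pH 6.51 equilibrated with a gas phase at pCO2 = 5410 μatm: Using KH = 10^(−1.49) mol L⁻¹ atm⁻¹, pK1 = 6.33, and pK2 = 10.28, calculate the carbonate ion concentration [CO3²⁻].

[CO2*] = KH · pCO2 = 10^(−1.49) × 5410×10^-6 = 1.751×10^-4 mol/L
α₀ = 1/(1 + K1/[H⁺] + K1K2/[H⁺]²) = 1/(1 + 10^+0.18 + 10^-3.59) = 0.3978
DIC = [CO2*]/α₀ = 1.751×10^-4 / 0.3978 = 0.4401 mmol/L
[CO3²⁻] = α₂·DIC; α₂ = 0.0001023, so [CO3²⁻] = 0.0001023 × 0.4401 = 4.50×10^-5 mmol/L = 0.0450 μmol/L

[CO3²⁻] = 0.0450 μmol/L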